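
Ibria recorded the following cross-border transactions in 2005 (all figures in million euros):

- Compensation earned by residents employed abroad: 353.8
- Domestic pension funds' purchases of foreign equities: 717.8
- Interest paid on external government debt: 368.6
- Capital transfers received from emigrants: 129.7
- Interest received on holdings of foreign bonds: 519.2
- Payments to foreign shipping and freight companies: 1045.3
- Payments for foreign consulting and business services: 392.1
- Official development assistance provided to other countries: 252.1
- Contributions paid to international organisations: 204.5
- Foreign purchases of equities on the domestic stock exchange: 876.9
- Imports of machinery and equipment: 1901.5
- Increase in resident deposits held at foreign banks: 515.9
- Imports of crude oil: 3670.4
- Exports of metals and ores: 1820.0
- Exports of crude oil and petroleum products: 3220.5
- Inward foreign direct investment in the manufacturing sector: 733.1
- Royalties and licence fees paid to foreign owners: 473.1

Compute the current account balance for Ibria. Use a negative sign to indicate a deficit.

Goods: 1820.0 + 3220.5 - 1901.5 - 3670.4 = -531.4
Services: -392.1 - 1045.3 - 473.1 = -1910.5
Primary income: -368.6 + 353.8 + 519.2 = 504.4
Secondary income: -204.5 - 252.1 = -456.6
Current account = (-531.4) + (-1910.5) + 504.4 + (-456.6) = -2394.1
(Excluded from the current account — financial account: domestic pension funds' purchases of foreign equities 717.8, foreign purchases of equities on the domestic stock exchange 876.9, increase in resident deposits held at foreign banks 515.9, inward foreign direct investment in the manufacturing sector 733.1; capital account: capital transfers received from emigrants 129.7.)

-2394.1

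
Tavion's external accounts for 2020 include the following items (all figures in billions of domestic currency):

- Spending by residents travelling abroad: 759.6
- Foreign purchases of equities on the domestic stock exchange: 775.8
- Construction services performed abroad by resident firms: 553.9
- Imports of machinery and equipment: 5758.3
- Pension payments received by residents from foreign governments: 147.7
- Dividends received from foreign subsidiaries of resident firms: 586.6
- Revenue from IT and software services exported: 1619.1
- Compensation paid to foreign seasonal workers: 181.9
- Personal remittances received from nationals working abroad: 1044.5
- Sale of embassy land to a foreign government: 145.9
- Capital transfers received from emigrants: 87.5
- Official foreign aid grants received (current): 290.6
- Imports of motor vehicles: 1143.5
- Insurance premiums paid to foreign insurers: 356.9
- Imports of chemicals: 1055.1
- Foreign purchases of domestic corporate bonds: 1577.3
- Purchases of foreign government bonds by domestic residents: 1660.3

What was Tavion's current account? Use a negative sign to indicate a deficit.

-5012.9

Goods: -1143.5 - 5758.3 - 1055.1 = -7956.9
Services: -356.9 + 1619.1 + 553.9 - 759.6 = 1056.5
Primary income: -181.9 + 586.6 = 404.7
Secondary income: 290.6 + 1044.5 + 147.7 = 1482.8
Current account = (-7956.9) + 1056.5 + 404.7 + 1482.8 = -5012.9
(Excluded from the current account — financial account: foreign purchases of equities on the domestic stock exchange 775.8, foreign purchases of domestic corporate bonds 1577.3, purchases of foreign government bonds by domestic residents 1660.3; capital account: sale of embassy land to a foreign government 145.9, capital transfers received from emigrants 87.5.)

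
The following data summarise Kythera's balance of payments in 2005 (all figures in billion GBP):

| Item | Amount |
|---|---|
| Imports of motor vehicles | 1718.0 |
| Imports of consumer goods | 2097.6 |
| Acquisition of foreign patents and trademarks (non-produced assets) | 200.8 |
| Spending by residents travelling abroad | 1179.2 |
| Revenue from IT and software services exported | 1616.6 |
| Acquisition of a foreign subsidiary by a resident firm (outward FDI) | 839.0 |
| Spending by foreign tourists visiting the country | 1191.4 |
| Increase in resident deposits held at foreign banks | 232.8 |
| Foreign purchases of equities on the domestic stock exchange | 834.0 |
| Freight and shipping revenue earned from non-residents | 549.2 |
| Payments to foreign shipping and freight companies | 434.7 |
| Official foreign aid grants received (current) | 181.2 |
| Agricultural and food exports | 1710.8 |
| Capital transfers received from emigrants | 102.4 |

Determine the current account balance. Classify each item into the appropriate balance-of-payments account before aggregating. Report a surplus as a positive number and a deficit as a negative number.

-180.3

Goods: -1718.0 + 1710.8 - 2097.6 = -2104.8
Services: -1179.2 - 434.7 + 1191.4 + 549.2 + 1616.6 = 1743.3
Secondary income: 181.2
Current account = (-2104.8) + 1743.3 + 181.2 = -180.3
(Excluded from the current account — capital account: acquisition of foreign patents and trademarks (non-produced assets) 200.8, capital transfers received from emigrants 102.4; financial account: acquisition of a foreign subsidiary by a resident firm (outward FDI) 839.0, increase in resident deposits held at foreign banks 232.8, foreign purchases of equities on the domestic stock exchange 834.0.)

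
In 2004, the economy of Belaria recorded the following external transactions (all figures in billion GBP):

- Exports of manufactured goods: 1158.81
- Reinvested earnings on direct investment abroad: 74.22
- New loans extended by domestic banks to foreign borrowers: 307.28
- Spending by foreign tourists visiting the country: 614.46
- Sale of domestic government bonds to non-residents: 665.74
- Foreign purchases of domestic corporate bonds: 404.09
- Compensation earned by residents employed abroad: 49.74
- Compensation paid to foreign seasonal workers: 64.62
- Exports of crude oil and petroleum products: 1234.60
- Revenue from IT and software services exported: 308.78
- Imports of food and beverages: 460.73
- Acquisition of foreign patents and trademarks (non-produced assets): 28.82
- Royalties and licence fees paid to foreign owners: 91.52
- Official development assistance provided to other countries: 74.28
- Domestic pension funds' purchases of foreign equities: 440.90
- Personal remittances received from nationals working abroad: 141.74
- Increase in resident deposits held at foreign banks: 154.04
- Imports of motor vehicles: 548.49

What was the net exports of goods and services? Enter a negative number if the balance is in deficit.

2215.91

Goods: -460.73 - 548.49 + 1234.60 + 1158.81 = 1384.19
Services: -91.52 + 308.78 + 614.46 = 831.72
Trade balance = 1384.19 + 831.72 = 2215.91
(Excluded from the trade balance — primary income: reinvested earnings on direct investment abroad 74.22, compensation earned by residents employed abroad 49.74, compensation paid to foreign seasonal workers 64.62; financial account: new loans extended by domestic banks to foreign borrowers 307.28, sale of domestic government bonds to non-residents 665.74, foreign purchases of domestic corporate bonds 404.09, domestic pension funds' purchases of foreign equities 440.90, increase in resident deposits held at foreign banks 154.04; capital account: acquisition of foreign patents and trademarks (non-produced assets) 28.82; secondary income: official development assistance provided to other countries 74.28, personal remittances received from nationals working abroad 141.74.)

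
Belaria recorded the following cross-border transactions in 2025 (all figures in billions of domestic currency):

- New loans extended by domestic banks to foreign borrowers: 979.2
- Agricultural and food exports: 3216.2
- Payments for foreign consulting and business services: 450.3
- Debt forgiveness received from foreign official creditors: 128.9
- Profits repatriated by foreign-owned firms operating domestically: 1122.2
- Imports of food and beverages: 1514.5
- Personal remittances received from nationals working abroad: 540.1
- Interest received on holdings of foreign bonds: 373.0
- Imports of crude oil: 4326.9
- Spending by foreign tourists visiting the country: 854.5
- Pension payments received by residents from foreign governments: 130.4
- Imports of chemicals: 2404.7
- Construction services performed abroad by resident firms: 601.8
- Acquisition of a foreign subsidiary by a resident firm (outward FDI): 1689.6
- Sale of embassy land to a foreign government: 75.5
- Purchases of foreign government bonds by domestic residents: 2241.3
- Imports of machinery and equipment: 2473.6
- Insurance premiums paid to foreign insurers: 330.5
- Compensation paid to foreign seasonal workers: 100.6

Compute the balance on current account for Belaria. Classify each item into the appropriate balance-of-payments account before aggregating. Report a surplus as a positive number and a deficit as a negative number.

Goods: -2404.7 - 2473.6 + 3216.2 - 1514.5 - 4326.9 = -7503.5
Services: -330.5 + 854.5 - 450.3 + 601.8 = 675.5
Primary income: -100.6 + 373.0 - 1122.2 = -849.8
Secondary income: 540.1 + 130.4 = 670.5
Current account = (-7503.5) + 675.5 + (-849.8) + 670.5 = -7007.3
(Excluded from the current account — financial account: new loans extended by domestic banks to foreign borrowers 979.2, acquisition of a foreign subsidiary by a resident firm (outward FDI) 1689.6, purchases of foreign government bonds by domestic residents 2241.3; capital account: debt forgiveness received from foreign official creditors 128.9, sale of embassy land to a foreign government 75.5.)

-7007.3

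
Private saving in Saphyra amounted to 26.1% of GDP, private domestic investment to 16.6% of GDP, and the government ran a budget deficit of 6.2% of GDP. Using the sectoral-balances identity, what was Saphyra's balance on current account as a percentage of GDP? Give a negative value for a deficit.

3.3

By the sectoral-balances identity, CA = (S_private - I) + (T - G).
Private balance = 26.1 - 16.6 = 9.5
Government balance (T - G) = -6.2
CA = 9.5 + (-6.2) = 3.3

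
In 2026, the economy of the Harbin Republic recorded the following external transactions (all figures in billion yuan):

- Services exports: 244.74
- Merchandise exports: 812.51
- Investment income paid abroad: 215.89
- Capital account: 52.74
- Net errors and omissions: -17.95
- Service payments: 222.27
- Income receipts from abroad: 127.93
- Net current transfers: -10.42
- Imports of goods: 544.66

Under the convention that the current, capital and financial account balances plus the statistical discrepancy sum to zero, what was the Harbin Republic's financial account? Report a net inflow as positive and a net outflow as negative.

-226.73

Goods balance = 812.51 - 544.66 = 267.85
Services balance = 244.74 - 222.27 = 22.47
Trade balance (goods + services) = 267.85 + 22.47 = 290.32
Net primary income = 127.93 - 215.89 = -87.96
Net secondary income = -10.42
Current account = 290.32 + (-87.96) + (-10.42) = 191.94
Financial account = -(191.94 + 52.74 + (-17.95)) = -226.73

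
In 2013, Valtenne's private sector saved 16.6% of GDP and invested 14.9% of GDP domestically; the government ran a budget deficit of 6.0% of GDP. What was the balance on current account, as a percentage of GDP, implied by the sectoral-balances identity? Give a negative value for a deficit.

By the sectoral-balances identity, CA = (S_private - I) + (T - G).
Private balance = 16.6 - 14.9 = 1.7
Government balance (T - G) = -6.0
CA = 1.7 + (-6.0) = -4.3

-4.3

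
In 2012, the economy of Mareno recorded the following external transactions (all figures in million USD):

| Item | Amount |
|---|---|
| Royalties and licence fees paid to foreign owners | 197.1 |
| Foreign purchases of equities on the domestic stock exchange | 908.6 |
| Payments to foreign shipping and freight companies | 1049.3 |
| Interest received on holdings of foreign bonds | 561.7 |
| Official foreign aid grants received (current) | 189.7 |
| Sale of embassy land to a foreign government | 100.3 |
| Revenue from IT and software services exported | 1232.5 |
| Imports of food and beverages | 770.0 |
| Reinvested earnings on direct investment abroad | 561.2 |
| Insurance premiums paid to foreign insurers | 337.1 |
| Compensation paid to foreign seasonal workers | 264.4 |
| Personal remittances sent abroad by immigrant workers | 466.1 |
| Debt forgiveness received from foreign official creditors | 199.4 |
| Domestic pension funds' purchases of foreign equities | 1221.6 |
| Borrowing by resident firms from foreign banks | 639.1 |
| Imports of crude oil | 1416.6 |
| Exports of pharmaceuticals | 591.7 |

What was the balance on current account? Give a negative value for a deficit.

Goods: -770.0 - 1416.6 + 591.7 = -1594.9
Services: 1232.5 - 1049.3 - 337.1 - 197.1 = -351.0
Primary income: 561.7 - 264.4 + 561.2 = 858.5
Secondary income: 189.7 - 466.1 = -276.4
Current account = (-1594.9) + (-351.0) + 858.5 + (-276.4) = -1363.8
(Excluded from the current account — financial account: foreign purchases of equities on the domestic stock exchange 908.6, domestic pension funds' purchases of foreign equities 1221.6, borrowing by resident firms from foreign banks 639.1; capital account: sale of embassy land to a foreign government 100.3, debt forgiveness received from foreign official creditors 199.4.)

-1363.8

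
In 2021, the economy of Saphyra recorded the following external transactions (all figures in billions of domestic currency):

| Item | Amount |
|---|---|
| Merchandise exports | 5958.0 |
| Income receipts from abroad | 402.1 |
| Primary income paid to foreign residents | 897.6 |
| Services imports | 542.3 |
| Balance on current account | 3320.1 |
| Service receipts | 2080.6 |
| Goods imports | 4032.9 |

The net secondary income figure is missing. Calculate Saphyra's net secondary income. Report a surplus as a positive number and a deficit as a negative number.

Current account = goods balance + services balance + net primary income + net secondary income
Sum of the known components = 2967.9
Net secondary income = CA - (known components) = 3320.1 - 2967.9 = 352.2

352.2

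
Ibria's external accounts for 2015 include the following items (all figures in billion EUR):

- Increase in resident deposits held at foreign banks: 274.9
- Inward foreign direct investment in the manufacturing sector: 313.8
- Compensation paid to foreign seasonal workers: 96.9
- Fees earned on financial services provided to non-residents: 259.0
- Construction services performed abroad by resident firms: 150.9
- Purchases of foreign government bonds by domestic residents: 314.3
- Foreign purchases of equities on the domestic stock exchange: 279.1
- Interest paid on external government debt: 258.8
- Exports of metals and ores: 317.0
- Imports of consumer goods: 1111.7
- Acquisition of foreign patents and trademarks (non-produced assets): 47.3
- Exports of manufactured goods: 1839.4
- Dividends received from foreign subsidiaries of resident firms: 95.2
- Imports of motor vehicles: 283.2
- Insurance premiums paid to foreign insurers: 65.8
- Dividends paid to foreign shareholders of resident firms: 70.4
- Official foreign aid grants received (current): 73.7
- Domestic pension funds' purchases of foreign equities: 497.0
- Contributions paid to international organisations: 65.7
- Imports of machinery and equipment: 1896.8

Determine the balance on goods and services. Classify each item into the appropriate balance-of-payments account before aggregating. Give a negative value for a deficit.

Goods: -1896.8 + 1839.4 + 317.0 - 1111.7 - 283.2 = -1135.3
Services: 150.9 - 65.8 + 259.0 = 344.1
Trade balance = -1135.3 + 344.1 = -791.2
(Excluded from the trade balance — financial account: increase in resident deposits held at foreign banks 274.9, inward foreign direct investment in the manufacturing sector 313.8, purchases of foreign government bonds by domestic residents 314.3, foreign purchases of equities on the domestic stock exchange 279.1, domestic pension funds' purchases of foreign equities 497.0; primary income: compensation paid to foreign seasonal workers 96.9, interest paid on external government debt 258.8, dividends received from foreign subsidiaries of resident firms 95.2, dividends paid to foreign shareholders of resident firms 70.4; capital account: acquisition of foreign patents and trademarks (non-produced assets) 47.3; secondary income: official foreign aid grants received (current) 73.7, contributions paid to international organisations 65.7.)

-791.2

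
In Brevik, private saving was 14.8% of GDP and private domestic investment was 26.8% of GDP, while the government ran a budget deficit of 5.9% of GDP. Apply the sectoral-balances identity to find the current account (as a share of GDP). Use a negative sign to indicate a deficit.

-17.9

By the sectoral-balances identity, CA = (S_private - I) + (T - G).
Private balance = 14.8 - 26.8 = -12.0
Government balance (T - G) = -5.9
CA = -12.0 + (-5.9) = -17.9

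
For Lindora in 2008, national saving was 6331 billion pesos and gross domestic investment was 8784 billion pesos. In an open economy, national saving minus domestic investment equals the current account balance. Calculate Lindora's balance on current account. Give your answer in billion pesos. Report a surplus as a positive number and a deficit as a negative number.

-2453

CA = S - I = 6331 - 8784 = -2453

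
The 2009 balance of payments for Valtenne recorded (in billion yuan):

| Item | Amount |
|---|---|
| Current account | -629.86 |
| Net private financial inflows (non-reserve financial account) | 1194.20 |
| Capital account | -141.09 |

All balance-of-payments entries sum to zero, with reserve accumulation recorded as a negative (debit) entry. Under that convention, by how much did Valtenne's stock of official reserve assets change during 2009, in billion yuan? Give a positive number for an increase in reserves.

Official reserve transactions balance = -((-629.86) + (-141.09) + 1194.20) = -423.25
An accumulation of reserves is recorded as a debit (negative entry), so the change in the stock of reserves is the negative of that balance.
Change in official reserves = -(-423.25) = 423.25

423.25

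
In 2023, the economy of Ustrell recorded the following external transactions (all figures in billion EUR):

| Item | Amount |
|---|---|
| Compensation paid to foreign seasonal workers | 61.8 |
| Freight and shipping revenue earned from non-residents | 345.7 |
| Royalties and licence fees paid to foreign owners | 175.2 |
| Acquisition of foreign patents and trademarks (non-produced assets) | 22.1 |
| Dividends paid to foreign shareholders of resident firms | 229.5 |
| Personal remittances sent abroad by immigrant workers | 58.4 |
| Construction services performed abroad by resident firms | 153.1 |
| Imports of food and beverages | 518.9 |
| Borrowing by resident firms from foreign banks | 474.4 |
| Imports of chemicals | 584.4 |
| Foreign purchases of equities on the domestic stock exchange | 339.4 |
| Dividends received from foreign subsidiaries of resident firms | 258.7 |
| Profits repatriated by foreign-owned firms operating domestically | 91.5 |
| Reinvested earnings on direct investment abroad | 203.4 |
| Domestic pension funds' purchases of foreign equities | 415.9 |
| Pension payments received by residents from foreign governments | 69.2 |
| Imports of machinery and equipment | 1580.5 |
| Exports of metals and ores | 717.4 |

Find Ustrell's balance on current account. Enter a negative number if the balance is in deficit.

-1552.7

Goods: -584.4 - 518.9 - 1580.5 + 717.4 = -1966.4
Services: -175.2 + 345.7 + 153.1 = 323.6
Primary income: -91.5 - 61.8 - 229.5 + 203.4 + 258.7 = 79.3
Secondary income: -58.4 + 69.2 = 10.8
Current account = (-1966.4) + 323.6 + 79.3 + 10.8 = -1552.7
(Excluded from the current account — capital account: acquisition of foreign patents and trademarks (non-produced assets) 22.1; financial account: borrowing by resident firms from foreign banks 474.4, foreign purchases of equities on the domestic stock exchange 339.4, domestic pension funds' purchases of foreign equities 415.9.)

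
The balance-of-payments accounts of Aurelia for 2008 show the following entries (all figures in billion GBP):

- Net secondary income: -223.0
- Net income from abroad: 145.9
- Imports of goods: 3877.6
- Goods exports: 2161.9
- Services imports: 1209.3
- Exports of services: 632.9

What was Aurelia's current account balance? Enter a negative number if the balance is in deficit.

-2369.2

Goods balance = 2161.9 - 3877.6 = -1715.7
Services balance = 632.9 - 1209.3 = -576.4
Trade balance (goods + services) = -1715.7 + (-576.4) = -2292.1
Net primary income = 145.9
Net secondary income = -223.0
Current account = -2292.1 + 145.9 + (-223.0) = -2369.2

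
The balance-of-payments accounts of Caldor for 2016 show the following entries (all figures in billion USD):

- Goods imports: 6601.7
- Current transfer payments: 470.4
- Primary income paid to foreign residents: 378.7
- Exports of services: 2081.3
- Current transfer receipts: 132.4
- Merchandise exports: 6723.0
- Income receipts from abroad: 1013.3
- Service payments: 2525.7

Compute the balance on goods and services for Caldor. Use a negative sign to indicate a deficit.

-323.1

Goods balance = 6723.0 - 6601.7 = 121.3
Services balance = 2081.3 - 2525.7 = -444.4
Trade balance (goods + services) = 121.3 + (-444.4) = -323.1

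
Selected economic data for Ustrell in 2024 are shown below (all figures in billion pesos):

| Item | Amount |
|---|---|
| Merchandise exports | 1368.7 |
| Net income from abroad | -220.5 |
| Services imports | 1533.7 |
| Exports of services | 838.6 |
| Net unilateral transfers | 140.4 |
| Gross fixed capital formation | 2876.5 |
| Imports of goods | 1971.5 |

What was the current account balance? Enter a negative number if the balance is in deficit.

Goods balance = 1368.7 - 1971.5 = -602.8
Services balance = 838.6 - 1533.7 = -695.1
Trade balance (goods + services) = -602.8 + (-695.1) = -1297.9
Net primary income = -220.5
Net secondary income = 140.4
Current account = -1297.9 + (-220.5) + 140.4 = -1378.0

-1378.0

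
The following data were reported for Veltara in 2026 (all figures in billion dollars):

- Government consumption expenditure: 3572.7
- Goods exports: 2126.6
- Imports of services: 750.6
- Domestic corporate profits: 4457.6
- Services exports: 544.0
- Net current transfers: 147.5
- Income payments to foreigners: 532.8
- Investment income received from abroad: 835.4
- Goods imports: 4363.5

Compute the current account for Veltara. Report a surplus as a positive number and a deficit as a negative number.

Goods balance = 2126.6 - 4363.5 = -2236.9
Services balance = 544.0 - 750.6 = -206.6
Trade balance (goods + services) = -2236.9 + (-206.6) = -2443.5
Net primary income = 835.4 - 532.8 = 302.6
Net secondary income = 147.5
Current account = -2443.5 + 302.6 + 147.5 = -1993.4

-1993.4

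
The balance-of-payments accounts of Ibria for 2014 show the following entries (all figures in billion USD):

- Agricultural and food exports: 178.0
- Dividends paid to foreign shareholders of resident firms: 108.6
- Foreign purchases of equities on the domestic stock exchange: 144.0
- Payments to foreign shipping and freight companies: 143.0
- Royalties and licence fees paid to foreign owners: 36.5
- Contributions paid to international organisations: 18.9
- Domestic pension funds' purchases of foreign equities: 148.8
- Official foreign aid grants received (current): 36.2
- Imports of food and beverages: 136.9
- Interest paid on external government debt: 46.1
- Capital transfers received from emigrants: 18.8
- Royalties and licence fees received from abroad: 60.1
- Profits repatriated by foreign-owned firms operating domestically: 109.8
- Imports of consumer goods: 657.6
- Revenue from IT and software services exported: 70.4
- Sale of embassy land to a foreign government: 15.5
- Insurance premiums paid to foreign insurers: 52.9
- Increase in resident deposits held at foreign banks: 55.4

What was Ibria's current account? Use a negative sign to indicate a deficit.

Goods: -657.6 + 178.0 - 136.9 = -616.5
Services: -36.5 + 60.1 - 143.0 - 52.9 + 70.4 = -101.9
Primary income: -108.6 - 109.8 - 46.1 = -264.5
Secondary income: -18.9 + 36.2 = 17.3
Current account = (-616.5) + (-101.9) + (-264.5) + 17.3 = -965.6
(Excluded from the current account — financial account: foreign purchases of equities on the domestic stock exchange 144.0, domestic pension funds' purchases of foreign equities 148.8, increase in resident deposits held at foreign banks 55.4; capital account: capital transfers received from emigrants 18.8, sale of embassy land to a foreign government 15.5.)

-965.6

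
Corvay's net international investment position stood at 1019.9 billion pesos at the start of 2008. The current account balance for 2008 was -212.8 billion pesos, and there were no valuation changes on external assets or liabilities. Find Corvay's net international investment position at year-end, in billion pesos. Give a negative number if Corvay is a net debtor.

807.1

With no valuation effects, change in NIIP = current account = -212.8
End-of-year NIIP = 1019.9 + (-212.8) = 807.1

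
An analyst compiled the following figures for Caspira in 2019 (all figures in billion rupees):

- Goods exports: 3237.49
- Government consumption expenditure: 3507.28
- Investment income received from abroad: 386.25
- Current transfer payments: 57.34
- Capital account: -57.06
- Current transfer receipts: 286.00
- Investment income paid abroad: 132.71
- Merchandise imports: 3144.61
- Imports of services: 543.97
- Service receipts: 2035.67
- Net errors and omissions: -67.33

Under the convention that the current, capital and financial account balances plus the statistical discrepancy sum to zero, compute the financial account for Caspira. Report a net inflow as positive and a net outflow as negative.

Goods balance = 3237.49 - 3144.61 = 92.88
Services balance = 2035.67 - 543.97 = 1491.70
Trade balance (goods + services) = 92.88 + 1491.70 = 1584.58
Net primary income = 386.25 - 132.71 = 253.54
Net secondary income = 286.00 - 57.34 = 228.66
Current account = 1584.58 + 253.54 + 228.66 = 2066.78
Financial account = -(2066.78 + (-57.06) + (-67.33)) = -1942.39

-1942.39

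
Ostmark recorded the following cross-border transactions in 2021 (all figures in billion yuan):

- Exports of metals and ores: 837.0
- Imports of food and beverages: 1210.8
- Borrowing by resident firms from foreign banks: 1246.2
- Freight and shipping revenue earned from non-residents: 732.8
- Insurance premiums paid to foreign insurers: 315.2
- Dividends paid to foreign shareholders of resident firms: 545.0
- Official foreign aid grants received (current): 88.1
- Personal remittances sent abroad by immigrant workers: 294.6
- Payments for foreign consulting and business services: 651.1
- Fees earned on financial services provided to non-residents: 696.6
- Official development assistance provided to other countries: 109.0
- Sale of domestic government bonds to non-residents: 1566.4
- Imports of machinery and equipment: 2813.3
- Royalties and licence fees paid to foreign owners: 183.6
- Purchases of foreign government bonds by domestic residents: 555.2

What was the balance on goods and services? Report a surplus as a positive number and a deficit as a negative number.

Goods: 837.0 - 2813.3 - 1210.8 = -3187.1
Services: 696.6 - 315.2 + 732.8 - 183.6 - 651.1 = 279.5
Trade balance = -3187.1 + 279.5 = -2907.6
(Excluded from the trade balance — financial account: borrowing by resident firms from foreign banks 1246.2, sale of domestic government bonds to non-residents 1566.4, purchases of foreign government bonds by domestic residents 555.2; primary income: dividends paid to foreign shareholders of resident firms 545.0; secondary income: official foreign aid grants received (current) 88.1, personal remittances sent abroad by immigrant workers 294.6, official development assistance provided to other countries 109.0.)

-2907.6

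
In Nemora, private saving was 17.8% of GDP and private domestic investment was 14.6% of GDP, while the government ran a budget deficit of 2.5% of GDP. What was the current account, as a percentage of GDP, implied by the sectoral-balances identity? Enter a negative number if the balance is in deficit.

0.7

By the sectoral-balances identity, CA = (S_private - I) + (T - G).
Private balance = 17.8 - 14.6 = 3.2
Government balance (T - G) = -2.5
CA = 3.2 + (-2.5) = 0.7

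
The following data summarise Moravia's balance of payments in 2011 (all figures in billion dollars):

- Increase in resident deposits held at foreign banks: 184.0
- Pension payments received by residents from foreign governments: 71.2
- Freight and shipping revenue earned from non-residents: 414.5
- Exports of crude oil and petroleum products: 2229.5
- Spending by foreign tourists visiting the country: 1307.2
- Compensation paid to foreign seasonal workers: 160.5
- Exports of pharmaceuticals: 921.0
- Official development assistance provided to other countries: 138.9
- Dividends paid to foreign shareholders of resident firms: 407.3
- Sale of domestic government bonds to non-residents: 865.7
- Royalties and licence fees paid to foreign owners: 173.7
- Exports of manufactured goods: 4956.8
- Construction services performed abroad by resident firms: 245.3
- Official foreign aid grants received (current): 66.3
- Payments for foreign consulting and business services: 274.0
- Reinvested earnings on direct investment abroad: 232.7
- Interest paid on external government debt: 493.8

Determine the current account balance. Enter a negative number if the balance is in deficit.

8796.3

Goods: 4956.8 + 2229.5 + 921.0 = 8107.3
Services: -274.0 + 414.5 - 173.7 + 245.3 + 1307.2 = 1519.3
Primary income: -407.3 - 493.8 - 160.5 + 232.7 = -828.9
Secondary income: 66.3 + 71.2 - 138.9 = -1.4
Current account = 8107.3 + 1519.3 + (-828.9) + (-1.4) = 8796.3
(Excluded from the current account — financial account: increase in resident deposits held at foreign banks 184.0, sale of domestic government bonds to non-residents 865.7.)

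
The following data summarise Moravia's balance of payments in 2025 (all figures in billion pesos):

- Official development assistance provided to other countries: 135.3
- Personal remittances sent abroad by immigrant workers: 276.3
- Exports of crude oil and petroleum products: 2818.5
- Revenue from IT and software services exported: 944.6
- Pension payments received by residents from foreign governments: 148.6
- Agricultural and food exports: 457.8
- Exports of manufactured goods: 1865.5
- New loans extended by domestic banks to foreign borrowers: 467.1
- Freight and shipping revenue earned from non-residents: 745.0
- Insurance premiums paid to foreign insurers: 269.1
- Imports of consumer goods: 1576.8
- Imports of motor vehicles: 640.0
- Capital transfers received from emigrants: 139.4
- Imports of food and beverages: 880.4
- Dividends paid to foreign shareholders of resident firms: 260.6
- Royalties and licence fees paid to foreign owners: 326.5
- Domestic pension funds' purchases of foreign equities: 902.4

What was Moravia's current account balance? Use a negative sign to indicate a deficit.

Goods: 2818.5 - 880.4 + 1865.5 - 1576.8 + 457.8 - 640.0 = 2044.6
Services: -269.1 + 745.0 + 944.6 - 326.5 = 1094.0
Primary income: -260.6
Secondary income: -276.3 - 135.3 + 148.6 = -263.0
Current account = 2044.6 + 1094.0 + (-260.6) + (-263.0) = 2615.0
(Excluded from the current account — financial account: new loans extended by domestic banks to foreign borrowers 467.1, domestic pension funds' purchases of foreign equities 902.4; capital account: capital transfers received from emigrants 139.4.)

2615.0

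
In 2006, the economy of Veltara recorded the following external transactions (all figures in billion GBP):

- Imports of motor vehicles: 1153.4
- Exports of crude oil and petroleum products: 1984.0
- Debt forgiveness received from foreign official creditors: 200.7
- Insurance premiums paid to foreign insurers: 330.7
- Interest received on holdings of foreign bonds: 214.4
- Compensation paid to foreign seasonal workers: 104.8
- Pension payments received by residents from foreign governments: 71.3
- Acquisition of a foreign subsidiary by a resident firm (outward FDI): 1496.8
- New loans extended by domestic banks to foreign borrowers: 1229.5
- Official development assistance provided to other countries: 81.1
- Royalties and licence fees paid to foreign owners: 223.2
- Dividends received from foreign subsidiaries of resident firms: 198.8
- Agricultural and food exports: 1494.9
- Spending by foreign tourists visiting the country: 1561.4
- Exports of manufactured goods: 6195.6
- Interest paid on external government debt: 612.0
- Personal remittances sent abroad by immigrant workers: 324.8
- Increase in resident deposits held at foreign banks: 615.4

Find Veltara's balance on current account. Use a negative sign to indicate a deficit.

8890.4

Goods: 6195.6 + 1494.9 + 1984.0 - 1153.4 = 8521.1
Services: 1561.4 - 330.7 - 223.2 = 1007.5
Primary income: -104.8 + 198.8 - 612.0 + 214.4 = -303.6
Secondary income: -324.8 + 71.3 - 81.1 = -334.6
Current account = 8521.1 + 1007.5 + (-303.6) + (-334.6) = 8890.4
(Excluded from the current account — capital account: debt forgiveness received from foreign official creditors 200.7; financial account: acquisition of a foreign subsidiary by a resident firm (outward FDI) 1496.8, new loans extended by domestic banks to foreign borrowers 1229.5, increase in resident deposits held at foreign banks 615.4.)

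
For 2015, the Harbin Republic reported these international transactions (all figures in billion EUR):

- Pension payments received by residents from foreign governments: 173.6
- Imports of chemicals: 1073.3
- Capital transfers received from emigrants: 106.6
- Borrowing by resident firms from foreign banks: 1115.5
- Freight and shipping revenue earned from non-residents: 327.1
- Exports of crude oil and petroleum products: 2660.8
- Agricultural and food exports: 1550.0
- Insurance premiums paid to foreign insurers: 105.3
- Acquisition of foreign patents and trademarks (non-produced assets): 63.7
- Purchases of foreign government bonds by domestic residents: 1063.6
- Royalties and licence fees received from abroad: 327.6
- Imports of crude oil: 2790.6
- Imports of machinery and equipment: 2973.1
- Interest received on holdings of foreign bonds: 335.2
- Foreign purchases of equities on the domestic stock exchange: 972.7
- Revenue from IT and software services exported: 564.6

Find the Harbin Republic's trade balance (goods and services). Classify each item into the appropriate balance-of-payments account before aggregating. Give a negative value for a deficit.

-1512.2

Goods: 1550.0 - 1073.3 - 2973.1 + 2660.8 - 2790.6 = -2626.2
Services: -105.3 + 327.1 + 327.6 + 564.6 = 1114.0
Trade balance = -2626.2 + 1114.0 = -1512.2
(Excluded from the trade balance — secondary income: pension payments received by residents from foreign governments 173.6; capital account: capital transfers received from emigrants 106.6, acquisition of foreign patents and trademarks (non-produced assets) 63.7; financial account: borrowing by resident firms from foreign banks 1115.5, purchases of foreign government bonds by domestic residents 1063.6, foreign purchases of equities on the domestic stock exchange 972.7; primary income: interest received on holdings of foreign bonds 335.2.)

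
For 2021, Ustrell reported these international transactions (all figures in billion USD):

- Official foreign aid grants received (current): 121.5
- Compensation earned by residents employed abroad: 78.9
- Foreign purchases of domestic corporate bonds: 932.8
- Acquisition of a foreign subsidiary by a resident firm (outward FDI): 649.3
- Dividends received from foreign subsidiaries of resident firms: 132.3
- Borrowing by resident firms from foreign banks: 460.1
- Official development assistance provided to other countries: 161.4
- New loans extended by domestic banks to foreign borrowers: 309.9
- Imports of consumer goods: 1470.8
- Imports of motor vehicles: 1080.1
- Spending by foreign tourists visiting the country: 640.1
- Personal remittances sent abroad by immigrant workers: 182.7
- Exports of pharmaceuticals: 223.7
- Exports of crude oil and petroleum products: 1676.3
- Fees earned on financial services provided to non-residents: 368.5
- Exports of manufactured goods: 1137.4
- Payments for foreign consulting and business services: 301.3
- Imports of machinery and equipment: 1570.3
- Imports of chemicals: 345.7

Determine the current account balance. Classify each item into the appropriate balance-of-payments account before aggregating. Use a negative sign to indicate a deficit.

-733.6

Goods: -1570.3 + 1676.3 - 1080.1 - 1470.8 - 345.7 + 223.7 + 1137.4 = -1429.5
Services: 368.5 + 640.1 - 301.3 = 707.3
Primary income: 132.3 + 78.9 = 211.2
Secondary income: 121.5 - 161.4 - 182.7 = -222.6
Current account = (-1429.5) + 707.3 + 211.2 + (-222.6) = -733.6
(Excluded from the current account — financial account: foreign purchases of domestic corporate bonds 932.8, acquisition of a foreign subsidiary by a resident firm (outward FDI) 649.3, borrowing by resident firms from foreign banks 460.1, new loans extended by domestic banks to foreign borrowers 309.9.)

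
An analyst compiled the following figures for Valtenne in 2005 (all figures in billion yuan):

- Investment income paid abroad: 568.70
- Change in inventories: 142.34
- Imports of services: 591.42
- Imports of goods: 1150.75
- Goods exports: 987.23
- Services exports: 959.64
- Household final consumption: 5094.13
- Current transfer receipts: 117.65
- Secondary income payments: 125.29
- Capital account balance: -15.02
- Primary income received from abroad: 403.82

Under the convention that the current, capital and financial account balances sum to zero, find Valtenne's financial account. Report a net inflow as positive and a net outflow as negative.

-17.16

Goods balance = 987.23 - 1150.75 = -163.52
Services balance = 959.64 - 591.42 = 368.22
Trade balance (goods + services) = -163.52 + 368.22 = 204.70
Net primary income = 403.82 - 568.70 = -164.88
Net secondary income = 117.65 - 125.29 = -7.64
Current account = 204.70 + (-164.88) + (-7.64) = 32.18
Financial account = -(32.18 + (-15.02)) = -17.16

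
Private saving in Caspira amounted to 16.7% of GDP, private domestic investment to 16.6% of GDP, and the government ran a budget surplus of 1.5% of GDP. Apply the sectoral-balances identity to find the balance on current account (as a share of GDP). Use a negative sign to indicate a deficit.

1.6

By the sectoral-balances identity, CA = (S_private - I) + (T - G).
Private balance = 16.7 - 16.6 = 0.1
Government balance (T - G) = 1.5
CA = 0.1 + 1.5 = 1.6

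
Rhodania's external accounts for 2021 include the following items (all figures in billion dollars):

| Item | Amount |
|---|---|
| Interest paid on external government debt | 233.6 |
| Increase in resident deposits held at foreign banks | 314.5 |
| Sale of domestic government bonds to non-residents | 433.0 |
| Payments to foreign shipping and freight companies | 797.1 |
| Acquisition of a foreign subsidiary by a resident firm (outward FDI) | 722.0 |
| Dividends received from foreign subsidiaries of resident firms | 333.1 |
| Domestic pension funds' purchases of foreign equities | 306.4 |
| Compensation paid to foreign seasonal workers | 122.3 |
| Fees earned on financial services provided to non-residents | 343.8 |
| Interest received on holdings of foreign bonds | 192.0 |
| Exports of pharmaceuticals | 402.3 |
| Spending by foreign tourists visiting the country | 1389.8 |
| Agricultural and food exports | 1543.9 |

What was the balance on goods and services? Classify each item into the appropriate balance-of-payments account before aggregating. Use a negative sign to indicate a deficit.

Goods: 402.3 + 1543.9 = 1946.2
Services: 343.8 + 1389.8 - 797.1 = 936.5
Trade balance = 1946.2 + 936.5 = 2882.7
(Excluded from the trade balance — primary income: interest paid on external government debt 233.6, dividends received from foreign subsidiaries of resident firms 333.1, compensation paid to foreign seasonal workers 122.3, interest received on holdings of foreign bonds 192.0; financial account: increase in resident deposits held at foreign banks 314.5, sale of domestic government bonds to non-residents 433.0, acquisition of a foreign subsidiary by a resident firm (outward FDI) 722.0, domestic pension funds' purchases of foreign equities 306.4.)

2882.7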